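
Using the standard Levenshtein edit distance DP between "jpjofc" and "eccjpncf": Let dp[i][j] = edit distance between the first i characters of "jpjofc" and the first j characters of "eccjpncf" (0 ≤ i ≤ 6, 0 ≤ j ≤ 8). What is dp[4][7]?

   ''  e  c  c  j  p  n  c  f
''  0  1  2  3  4  5  6  7  8
 j  1  1  2  3  3  4  5  6  7
 p  2  2  2  3  4  3  4  5  6
 j  3  3  3  3  3  4  4  5  6
 o  4  4  4  4  4  4  5  5  6
 f  5  5  5  5  5  5  5  6  5
 c  6  6  5  5  6  6  6  5  6

5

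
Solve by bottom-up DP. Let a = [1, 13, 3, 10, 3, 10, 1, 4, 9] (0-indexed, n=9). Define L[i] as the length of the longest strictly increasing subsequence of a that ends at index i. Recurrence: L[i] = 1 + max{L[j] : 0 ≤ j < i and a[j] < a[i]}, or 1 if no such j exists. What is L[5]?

3

   i    0    1    2    3    4    5    6    7    8
a[i]    1   13    3   10    3   10    1    4    9
L[i]    1    2    2    3    2    3    1    3    4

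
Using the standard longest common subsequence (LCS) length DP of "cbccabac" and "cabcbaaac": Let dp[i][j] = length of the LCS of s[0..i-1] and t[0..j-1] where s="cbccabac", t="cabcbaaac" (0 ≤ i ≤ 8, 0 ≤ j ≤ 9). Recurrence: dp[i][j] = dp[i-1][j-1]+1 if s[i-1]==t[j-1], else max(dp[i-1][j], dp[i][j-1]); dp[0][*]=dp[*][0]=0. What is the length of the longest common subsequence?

6

   ''  c  a  b  c  b  a  a  a  c
''  0  0  0  0  0  0  0  0  0  0
 c  0  1  1  1  1  1  1  1  1  1
 b  0  1  1  2  2  2  2  2  2  2
 c  0  1  1  2  3  3  3  3  3  3
 c  0  1  1  2  3  3  3  3  3  4
 a  0  1  2  2  3  3  4  4  4  4
 b  0  1  2  3  3  4  4  4  4  4
 a  0  1  2  3  3  4  5  5  5  5
 c  0  1  2  3  4  4  5  5  5  6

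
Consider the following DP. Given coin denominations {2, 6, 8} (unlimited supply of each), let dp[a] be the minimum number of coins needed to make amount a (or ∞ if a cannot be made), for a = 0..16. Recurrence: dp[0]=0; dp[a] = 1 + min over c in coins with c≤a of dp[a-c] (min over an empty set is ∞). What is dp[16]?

 a  0  1  2  3  4  5  6  7  8  9 10 11 12 13 14 15 16
dp  0  -  1  -  2  -  1  -  1  -  2  -  2  -  2  -  2
(- denotes ∞ / unreachable)

2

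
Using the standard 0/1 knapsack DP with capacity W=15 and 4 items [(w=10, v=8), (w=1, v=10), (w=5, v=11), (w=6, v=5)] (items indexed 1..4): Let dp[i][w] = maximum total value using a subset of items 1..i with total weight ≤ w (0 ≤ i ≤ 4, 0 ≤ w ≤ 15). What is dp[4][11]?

21

i\w   0   1   2   3   4   5   6   7   8   9  10  11  12  13  14  15
  0   0   0   0   0   0   0   0   0   0   0   0   0   0   0   0   0
  1   0   0   0   0   0   0   0   0   0   0   8   8   8   8   8   8
  2   0  10  10  10  10  10  10  10  10  10  10  18  18  18  18  18
  3   0  10  10  10  10  11  21  21  21  21  21  21  21  21  21  21
  4   0  10  10  10  10  11  21  21  21  21  21  21  26  26  26  26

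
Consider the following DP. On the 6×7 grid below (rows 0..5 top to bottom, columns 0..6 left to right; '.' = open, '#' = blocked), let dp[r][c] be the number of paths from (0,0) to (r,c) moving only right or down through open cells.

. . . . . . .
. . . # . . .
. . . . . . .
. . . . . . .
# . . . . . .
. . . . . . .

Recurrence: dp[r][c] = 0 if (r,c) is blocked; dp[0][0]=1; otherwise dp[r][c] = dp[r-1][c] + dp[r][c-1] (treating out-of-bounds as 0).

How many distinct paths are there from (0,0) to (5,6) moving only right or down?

r\c   0   1   2   3   4   5   6
  0   1   1   1   1   1   1   1
  1   1   2   3   0   1   2   3
  2   1   3   6   6   7   9  12
  3   1   4  10  16  23  32  44
  4   0   4  14  30  53  85 129
  5   0   4  18  48 101 186 315

315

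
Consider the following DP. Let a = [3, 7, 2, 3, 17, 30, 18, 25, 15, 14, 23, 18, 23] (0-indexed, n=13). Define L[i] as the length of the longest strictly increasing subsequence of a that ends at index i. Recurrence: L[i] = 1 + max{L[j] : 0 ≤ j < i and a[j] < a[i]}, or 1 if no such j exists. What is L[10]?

   i    0    1    2    3    4    5    6    7    8    9   10   11   12
a[i]    3    7    2    3   17   30   18   25   15   14   23   18   23
L[i]    1    2    1    2    3    4    4    5    3    3    5    4    5

5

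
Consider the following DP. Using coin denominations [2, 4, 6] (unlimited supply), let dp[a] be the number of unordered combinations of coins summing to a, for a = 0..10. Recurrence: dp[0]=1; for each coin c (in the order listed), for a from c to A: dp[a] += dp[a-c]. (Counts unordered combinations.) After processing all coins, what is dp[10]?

5

after  coin     0     1     2     3     4     5     6     7     8     9    10
          2     1     0     1     0     1     0     1     0     1     0     1
          4     1     0     1     0     2     0     2     0     3     0     3
          6     1     0     1     0     2     0     3     0     4     0     5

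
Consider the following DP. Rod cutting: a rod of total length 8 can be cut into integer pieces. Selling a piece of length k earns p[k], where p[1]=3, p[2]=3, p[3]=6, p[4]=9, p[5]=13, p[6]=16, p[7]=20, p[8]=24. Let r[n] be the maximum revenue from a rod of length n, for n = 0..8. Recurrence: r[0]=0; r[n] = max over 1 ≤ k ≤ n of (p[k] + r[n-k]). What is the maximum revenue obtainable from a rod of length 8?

24

   n    0    1    2    3    4    5    6    7    8
r[n]    0    3    6    9   12   15   18   21   24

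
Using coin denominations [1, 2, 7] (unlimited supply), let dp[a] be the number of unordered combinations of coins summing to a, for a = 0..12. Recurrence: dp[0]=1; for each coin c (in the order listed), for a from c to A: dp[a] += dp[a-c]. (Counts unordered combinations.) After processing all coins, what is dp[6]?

4

after  coin     0     1     2     3     4     5     6     7     8     9    10    11    12
          1     1     1     1     1     1     1     1     1     1     1     1     1     1
          2     1     1     2     2     3     3     4     4     5     5     6     6     7
          7     1     1     2     2     3     3     4     5     6     7     8     9    10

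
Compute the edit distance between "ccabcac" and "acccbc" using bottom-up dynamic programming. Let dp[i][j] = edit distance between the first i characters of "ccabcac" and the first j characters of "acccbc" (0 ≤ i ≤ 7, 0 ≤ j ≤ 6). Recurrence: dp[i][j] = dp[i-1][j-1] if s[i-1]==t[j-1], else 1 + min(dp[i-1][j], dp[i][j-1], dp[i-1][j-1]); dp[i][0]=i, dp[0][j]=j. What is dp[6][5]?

   ''  a  c  c  c  b  c
''  0  1  2  3  4  5  6
 c  1  1  1  2  3  4  5
 c  2  2  1  1  2  3  4
 a  3  2  2  2  2  3  4
 b  4  3  3  3  3  2  3
 c  5  4  3  3  3  3  2
 a  6  5  4  4  4  4  3
 c  7  6  5  4  4  5  4

4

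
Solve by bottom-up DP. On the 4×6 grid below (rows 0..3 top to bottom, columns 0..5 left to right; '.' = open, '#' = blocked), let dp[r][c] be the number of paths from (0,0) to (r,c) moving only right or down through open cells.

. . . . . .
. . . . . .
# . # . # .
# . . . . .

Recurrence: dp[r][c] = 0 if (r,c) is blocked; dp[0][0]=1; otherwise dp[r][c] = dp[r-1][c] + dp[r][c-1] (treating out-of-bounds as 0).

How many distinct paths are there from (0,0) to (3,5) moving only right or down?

12

r\c   0   1   2   3   4   5
  0   1   1   1   1   1   1
  1   1   2   3   4   5   6
  2   0   2   0   4   0   6
  3   0   2   2   6   6  12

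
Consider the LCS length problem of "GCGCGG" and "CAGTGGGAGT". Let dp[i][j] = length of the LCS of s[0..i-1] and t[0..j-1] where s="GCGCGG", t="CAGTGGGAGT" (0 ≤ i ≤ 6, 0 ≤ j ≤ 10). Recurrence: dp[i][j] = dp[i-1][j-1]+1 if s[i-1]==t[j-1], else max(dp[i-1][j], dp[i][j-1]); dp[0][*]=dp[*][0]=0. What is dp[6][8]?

   ''  C  A  G  T  G  G  G  A  G  T
''  0  0  0  0  0  0  0  0  0  0  0
 G  0  0  0  1  1  1  1  1  1  1  1
 C  0  1  1  1  1  1  1  1  1  1  1
 G  0  1  1  2  2  2  2  2  2  2  2
 C  0  1  1  2  2  2  2  2  2  2  2
 G  0  1  1  2  2  3  3  3  3  3  3
 G  0  1  1  2  2  3  4  4  4  4  4

4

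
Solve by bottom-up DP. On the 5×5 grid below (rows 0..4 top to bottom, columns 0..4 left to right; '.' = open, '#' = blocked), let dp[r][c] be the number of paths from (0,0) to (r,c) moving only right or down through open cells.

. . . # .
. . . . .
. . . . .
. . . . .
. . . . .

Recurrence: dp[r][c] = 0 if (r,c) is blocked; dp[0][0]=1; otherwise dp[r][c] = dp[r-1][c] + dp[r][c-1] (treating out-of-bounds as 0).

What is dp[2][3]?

9

r\c   0   1   2   3   4
  0   1   1   1   0   0
  1   1   2   3   3   3
  2   1   3   6   9  12
  3   1   4  10  19  31
  4   1   5  15  34  65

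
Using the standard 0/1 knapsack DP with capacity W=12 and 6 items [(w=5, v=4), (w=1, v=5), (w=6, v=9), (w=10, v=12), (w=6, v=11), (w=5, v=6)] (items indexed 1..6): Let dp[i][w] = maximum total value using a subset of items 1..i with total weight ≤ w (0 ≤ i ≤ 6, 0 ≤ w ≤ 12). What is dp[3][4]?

i\w   0   1   2   3   4   5   6   7   8   9  10  11  12
  0   0   0   0   0   0   0   0   0   0   0   0   0   0
  1   0   0   0   0   0   4   4   4   4   4   4   4   4
  2   0   5   5   5   5   5   9   9   9   9   9   9   9
  3   0   5   5   5   5   5   9  14  14  14  14  14  18
  4   0   5   5   5   5   5   9  14  14  14  14  17  18
  5   0   5   5   5   5   5  11  16  16  16  16  17  20
  6   0   5   5   5   5   6  11  16  16  16  16  17  22

5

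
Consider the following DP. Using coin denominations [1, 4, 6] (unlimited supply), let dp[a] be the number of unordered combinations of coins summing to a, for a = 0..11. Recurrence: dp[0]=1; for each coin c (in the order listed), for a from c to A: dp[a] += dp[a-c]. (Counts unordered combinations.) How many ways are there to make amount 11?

after  coin     0     1     2     3     4     5     6     7     8     9    10    11
          1     1     1     1     1     1     1     1     1     1     1     1     1
          4     1     1     1     1     2     2     2     2     3     3     3     3
          6     1     1     1     1     2     2     3     3     4     4     5     5

5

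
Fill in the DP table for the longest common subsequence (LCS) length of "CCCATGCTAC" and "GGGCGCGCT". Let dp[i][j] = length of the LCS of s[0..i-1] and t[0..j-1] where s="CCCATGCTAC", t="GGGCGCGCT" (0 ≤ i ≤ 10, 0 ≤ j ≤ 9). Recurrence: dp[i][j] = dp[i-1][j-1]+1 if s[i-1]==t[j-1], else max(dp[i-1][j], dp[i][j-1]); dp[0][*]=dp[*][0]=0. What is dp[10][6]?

3

   ''  G  G  G  C  G  C  G  C  T
''  0  0  0  0  0  0  0  0  0  0
 C  0  0  0  0  1  1  1  1  1  1
 C  0  0  0  0  1  1  2  2  2  2
 C  0  0  0  0  1  1  2  2  3  3
 A  0  0  0  0  1  1  2  2  3  3
 T  0  0  0  0  1  1  2  2  3  4
 G  0  1  1  1  1  2  2  3  3  4
 C  0  1  1  1  2  2  3  3  4  4
 T  0  1  1  1  2  2  3  3  4  5
 A  0  1  1  1  2  2  3  3  4  5
 C  0  1  1  1  2  2  3  3  4  5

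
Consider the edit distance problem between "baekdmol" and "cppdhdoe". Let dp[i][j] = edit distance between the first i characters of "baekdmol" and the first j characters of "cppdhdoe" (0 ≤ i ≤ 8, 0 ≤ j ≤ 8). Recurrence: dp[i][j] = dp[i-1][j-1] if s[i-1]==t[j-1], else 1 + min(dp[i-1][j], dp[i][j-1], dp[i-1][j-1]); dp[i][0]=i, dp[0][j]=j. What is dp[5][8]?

   ''  c  p  p  d  h  d  o  e
''  0  1  2  3  4  5  6  7  8
 b  1  1  2  3  4  5  6  7  8
 a  2  2  2  3  4  5  6  7  8
 e  3  3  3  3  4  5  6  7  7
 k  4  4  4  4  4  5  6  7  8
 d  5  5  5  5  4  5  5  6  7
 m  6  6  6  6  5  5  6  6  7
 o  7  7  7  7  6  6  6  6  7
 l  8  8  8  8  7  7  7  7  7

7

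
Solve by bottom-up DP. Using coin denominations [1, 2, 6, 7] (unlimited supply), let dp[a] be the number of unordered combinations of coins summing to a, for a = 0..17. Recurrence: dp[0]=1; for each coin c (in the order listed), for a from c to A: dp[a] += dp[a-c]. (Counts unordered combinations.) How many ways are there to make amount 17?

29

after  coin     0     1     2     3     4     5     6     7     8     9    10    11    12    13    14    15    16    17
          1     1     1     1     1     1     1     1     1     1     1     1     1     1     1     1     1     1     1
          2     1     1     2     2     3     3     4     4     5     5     6     6     7     7     8     8     9     9
          6     1     1     2     2     3     3     5     5     7     7     9     9    12    12    15    15    18    18
          7     1     1     2     2     3     3     5     6     8     9    11    12    15    17    21    23    27    29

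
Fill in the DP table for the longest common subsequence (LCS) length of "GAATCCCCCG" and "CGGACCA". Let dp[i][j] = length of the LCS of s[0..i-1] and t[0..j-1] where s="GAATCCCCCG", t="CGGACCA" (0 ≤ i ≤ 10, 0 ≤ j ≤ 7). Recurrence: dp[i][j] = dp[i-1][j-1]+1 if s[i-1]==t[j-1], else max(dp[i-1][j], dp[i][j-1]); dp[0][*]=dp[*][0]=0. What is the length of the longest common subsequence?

4

   ''  C  G  G  A  C  C  A
''  0  0  0  0  0  0  0  0
 G  0  0  1  1  1  1  1  1
 A  0  0  1  1  2  2  2  2
 A  0  0  1  1  2  2  2  3
 T  0  0  1  1  2  2  2  3
 C  0  1  1  1  2  3  3  3
 C  0  1  1  1  2  3  4  4
 C  0  1  1  1  2  3  4  4
 C  0  1  1  1  2  3  4  4
 C  0  1  1  1  2  3  4  4
 G  0  1  2  2  2  3  4  4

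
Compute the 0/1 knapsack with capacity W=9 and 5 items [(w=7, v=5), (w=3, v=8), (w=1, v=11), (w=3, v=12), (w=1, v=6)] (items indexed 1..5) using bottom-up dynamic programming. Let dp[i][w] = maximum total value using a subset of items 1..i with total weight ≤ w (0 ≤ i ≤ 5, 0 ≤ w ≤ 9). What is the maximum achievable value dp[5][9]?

37

i\w   0   1   2   3   4   5   6   7   8   9
  0   0   0   0   0   0   0   0   0   0   0
  1   0   0   0   0   0   0   0   5   5   5
  2   0   0   0   8   8   8   8   8   8   8
  3   0  11  11  11  19  19  19  19  19  19
  4   0  11  11  12  23  23  23  31  31  31
  5   0  11  17  17  23  29  29  31  37  37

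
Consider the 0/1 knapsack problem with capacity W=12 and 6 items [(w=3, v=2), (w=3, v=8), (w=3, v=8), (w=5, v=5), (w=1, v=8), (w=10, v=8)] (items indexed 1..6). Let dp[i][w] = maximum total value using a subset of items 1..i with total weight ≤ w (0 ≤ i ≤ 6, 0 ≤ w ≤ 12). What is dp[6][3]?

8

i\w   0   1   2   3   4   5   6   7   8   9  10  11  12
  0   0   0   0   0   0   0   0   0   0   0   0   0   0
  1   0   0   0   2   2   2   2   2   2   2   2   2   2
  2   0   0   0   8   8   8  10  10  10  10  10  10  10
  3   0   0   0   8   8   8  16  16  16  18  18  18  18
  4   0   0   0   8   8   8  16  16  16  18  18  21  21
  5   0   8   8   8  16  16  16  24  24  24  26  26  29
  6   0   8   8   8  16  16  16  24  24  24  26  26  29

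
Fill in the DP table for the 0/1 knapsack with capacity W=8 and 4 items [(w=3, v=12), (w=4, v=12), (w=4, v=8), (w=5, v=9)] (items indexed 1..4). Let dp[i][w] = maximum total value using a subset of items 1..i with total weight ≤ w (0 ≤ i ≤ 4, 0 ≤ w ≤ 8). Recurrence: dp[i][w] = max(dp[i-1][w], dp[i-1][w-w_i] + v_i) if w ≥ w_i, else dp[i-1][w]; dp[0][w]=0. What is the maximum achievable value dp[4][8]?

i\w   0   1   2   3   4   5   6   7   8
  0   0   0   0   0   0   0   0   0   0
  1   0   0   0  12  12  12  12  12  12
  2   0   0   0  12  12  12  12  24  24
  3   0   0   0  12  12  12  12  24  24
  4   0   0   0  12  12  12  12  24  24

24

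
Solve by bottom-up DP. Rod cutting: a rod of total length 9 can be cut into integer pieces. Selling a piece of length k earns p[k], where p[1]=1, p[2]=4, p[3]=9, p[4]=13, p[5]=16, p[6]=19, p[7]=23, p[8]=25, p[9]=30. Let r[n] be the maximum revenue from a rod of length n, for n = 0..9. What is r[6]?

   n    0    1    2    3    4    5    6    7    8    9
r[n]    0    1    4    9   13   16   19   23   26   30

19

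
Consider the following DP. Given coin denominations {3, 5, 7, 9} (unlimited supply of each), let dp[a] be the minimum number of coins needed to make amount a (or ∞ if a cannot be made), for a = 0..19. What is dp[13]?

 a  0  1  2  3  4  5  6  7  8  9 10 11 12 13 14 15 16 17 18 19
dp  0  -  -  1  -  1  2  1  2  1  2  3  2  3  2  3  2  3  2  3
(- denotes ∞ / unreachable)

3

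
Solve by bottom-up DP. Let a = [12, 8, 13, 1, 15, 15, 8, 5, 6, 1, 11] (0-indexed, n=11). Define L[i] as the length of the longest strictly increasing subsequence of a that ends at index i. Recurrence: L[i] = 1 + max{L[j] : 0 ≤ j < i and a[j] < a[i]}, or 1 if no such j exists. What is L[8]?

3

   i    0    1    2    3    4    5    6    7    8    9   10
a[i]   12    8   13    1   15   15    8    5    6    1   11
L[i]    1    1    2    1    3    3    2    2    3    1    4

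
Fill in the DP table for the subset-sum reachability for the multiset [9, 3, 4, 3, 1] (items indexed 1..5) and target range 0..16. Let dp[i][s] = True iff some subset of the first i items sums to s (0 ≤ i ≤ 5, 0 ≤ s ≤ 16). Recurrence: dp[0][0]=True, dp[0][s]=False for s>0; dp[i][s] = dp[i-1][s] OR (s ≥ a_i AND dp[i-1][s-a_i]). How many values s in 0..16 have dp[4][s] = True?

i\s   0   1   2   3   4   5   6   7   8   9  10  11  12  13  14  15  16
  0   T   F   F   F   F   F   F   F   F   F   F   F   F   F   F   F   F
  1   T   F   F   F   F   F   F   F   F   T   F   F   F   F   F   F   F
  2   T   F   F   T   F   F   F   F   F   T   F   F   T   F   F   F   F
  3   T   F   F   T   T   F   F   T   F   T   F   F   T   T   F   F   T
  4   T   F   F   T   T   F   T   T   F   T   T   F   T   T   F   T   T
  5   T   T   F   T   T   T   T   T   T   T   T   T   T   T   T   T   T

11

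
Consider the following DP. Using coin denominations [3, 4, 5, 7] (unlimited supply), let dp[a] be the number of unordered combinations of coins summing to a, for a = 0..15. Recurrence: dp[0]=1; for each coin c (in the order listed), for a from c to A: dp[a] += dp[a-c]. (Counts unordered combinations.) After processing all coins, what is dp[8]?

2

after  coin     0     1     2     3     4     5     6     7     8     9    10    11    12    13    14    15
          3     1     0     0     1     0     0     1     0     0     1     0     0     1     0     0     1
          4     1     0     0     1     1     0     1     1     1     1     1     1     2     1     1     2
          5     1     0     0     1     1     1     1     1     2     2     2     2     3     3     3     4
          7     1     0     0     1     1     1     1     2     2     2     3     3     4     4     5     6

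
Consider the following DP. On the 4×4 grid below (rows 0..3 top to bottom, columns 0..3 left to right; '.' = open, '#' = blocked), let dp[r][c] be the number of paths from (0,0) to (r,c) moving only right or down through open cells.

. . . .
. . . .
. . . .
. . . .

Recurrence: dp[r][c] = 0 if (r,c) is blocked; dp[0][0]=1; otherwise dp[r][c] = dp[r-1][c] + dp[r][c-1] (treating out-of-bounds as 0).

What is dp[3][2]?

r\c   0   1   2   3
  0   1   1   1   1
  1   1   2   3   4
  2   1   3   6  10
  3   1   4  10  20

10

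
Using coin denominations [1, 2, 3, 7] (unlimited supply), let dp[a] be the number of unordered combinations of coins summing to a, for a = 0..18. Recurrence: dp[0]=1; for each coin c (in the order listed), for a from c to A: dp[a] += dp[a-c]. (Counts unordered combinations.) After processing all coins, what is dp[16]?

44

after  coin     0     1     2     3     4     5     6     7     8     9    10    11    12    13    14    15    16    17    18
          1     1     1     1     1     1     1     1     1     1     1     1     1     1     1     1     1     1     1     1
          2     1     1     2     2     3     3     4     4     5     5     6     6     7     7     8     8     9     9    10
          3     1     1     2     3     4     5     7     8    10    12    14    16    19    21    24    27    30    33    37
          7     1     1     2     3     4     5     7     9    11    14    17    20    24    28    33    38    44    50    57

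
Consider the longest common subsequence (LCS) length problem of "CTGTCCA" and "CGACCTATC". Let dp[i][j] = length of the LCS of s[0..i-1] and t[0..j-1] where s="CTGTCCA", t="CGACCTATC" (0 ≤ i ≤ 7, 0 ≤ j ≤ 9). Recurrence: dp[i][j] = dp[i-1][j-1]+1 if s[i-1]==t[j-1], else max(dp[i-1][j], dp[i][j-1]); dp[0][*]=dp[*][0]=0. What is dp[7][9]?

   ''  C  G  A  C  C  T  A  T  C
''  0  0  0  0  0  0  0  0  0  0
 C  0  1  1  1  1  1  1  1  1  1
 T  0  1  1  1  1  1  2  2  2  2
 G  0  1  2  2  2  2  2  2  2  2
 T  0  1  2  2  2  2  3  3  3  3
 C  0  1  2  2  3  3  3  3  3  4
 C  0  1  2  2  3  4  4  4  4  4
 A  0  1  2  3  3  4  4  5  5  5

5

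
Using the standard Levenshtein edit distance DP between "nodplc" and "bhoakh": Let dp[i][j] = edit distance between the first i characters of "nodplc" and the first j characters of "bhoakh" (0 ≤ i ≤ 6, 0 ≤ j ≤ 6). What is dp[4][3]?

   ''  b  h  o  a  k  h
''  0  1  2  3  4  5  6
 n  1  1  2  3  4  5  6
 o  2  2  2  2  3  4  5
 d  3  3  3  3  3  4  5
 p  4  4  4  4  4  4  5
 l  5  5  5  5  5  5  5
 c  6  6  6  6  6  6  6

4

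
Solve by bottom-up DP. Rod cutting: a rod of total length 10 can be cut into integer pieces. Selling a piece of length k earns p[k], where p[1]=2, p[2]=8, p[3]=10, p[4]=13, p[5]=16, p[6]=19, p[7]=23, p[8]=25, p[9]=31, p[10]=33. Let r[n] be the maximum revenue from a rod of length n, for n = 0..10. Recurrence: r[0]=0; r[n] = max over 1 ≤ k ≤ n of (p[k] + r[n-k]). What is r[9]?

34

   n    0    1    2    3    4    5    6    7    8    9   10
r[n]    0    2    8   10   16   18   24   26   32   34   40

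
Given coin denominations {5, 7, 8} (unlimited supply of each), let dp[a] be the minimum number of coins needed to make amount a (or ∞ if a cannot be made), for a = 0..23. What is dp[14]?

2

 a  0  1  2  3  4  5  6  7  8  9 10 11 12 13 14 15 16 17 18 19 20 21 22 23
dp  0  -  -  -  -  1  -  1  1  -  2  -  2  2  2  2  2  3  3  3  3  3  3  3
(- denotes ∞ / unreachable)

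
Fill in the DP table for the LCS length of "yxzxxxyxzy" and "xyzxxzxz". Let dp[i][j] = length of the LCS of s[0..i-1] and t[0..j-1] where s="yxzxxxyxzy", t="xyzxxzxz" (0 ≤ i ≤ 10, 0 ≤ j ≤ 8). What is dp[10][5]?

   ''  x  y  z  x  x  z  x  z
''  0  0  0  0  0  0  0  0  0
 y  0  0  1  1  1  1  1  1  1
 x  0  1  1  1  2  2  2  2  2
 z  0  1  1  2  2  2  3  3  3
 x  0  1  1  2  3  3  3  4  4
 x  0  1  1  2  3  4  4  4  4
 x  0  1  1  2  3  4  4  5  5
 y  0  1  2  2  3  4  4  5  5
 x  0  1  2  2  3  4  4  5  5
 z  0  1  2  3  3  4  5  5  6
 y  0  1  2  3  3  4  5  5  6

4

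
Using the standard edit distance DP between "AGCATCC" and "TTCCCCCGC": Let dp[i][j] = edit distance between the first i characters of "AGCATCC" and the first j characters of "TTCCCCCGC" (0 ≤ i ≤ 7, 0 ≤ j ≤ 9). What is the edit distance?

6

   ''  T  T  C  C  C  C  C  G  C
''  0  1  2  3  4  5  6  7  8  9
 A  1  1  2  3  4  5  6  7  8  9
 G  2  2  2  3  4  5  6  7  7  8
 C  3  3  3  2  3  4  5  6  7  7
 A  4  4  4  3  3  4  5  6  7  8
 T  5  4  4  4  4  4  5  6  7  8
 C  6  5  5  4  4  4  4  5  6  7
 C  7  6  6  5  4  4  4  4  5  6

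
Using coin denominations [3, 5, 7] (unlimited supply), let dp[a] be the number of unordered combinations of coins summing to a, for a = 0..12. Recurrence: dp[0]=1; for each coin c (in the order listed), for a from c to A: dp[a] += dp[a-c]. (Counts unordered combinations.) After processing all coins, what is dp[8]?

1

after  coin     0     1     2     3     4     5     6     7     8     9    10    11    12
          3     1     0     0     1     0     0     1     0     0     1     0     0     1
          5     1     0     0     1     0     1     1     0     1     1     1     1     1
          7     1     0     0     1     0     1     1     1     1     1     2     1     2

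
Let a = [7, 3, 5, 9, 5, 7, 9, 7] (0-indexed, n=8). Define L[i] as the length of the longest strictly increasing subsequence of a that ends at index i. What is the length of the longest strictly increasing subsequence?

   i    0    1    2    3    4    5    6    7
a[i]    7    3    5    9    5    7    9    7
L[i]    1    1    2    3    2    3    4    3

4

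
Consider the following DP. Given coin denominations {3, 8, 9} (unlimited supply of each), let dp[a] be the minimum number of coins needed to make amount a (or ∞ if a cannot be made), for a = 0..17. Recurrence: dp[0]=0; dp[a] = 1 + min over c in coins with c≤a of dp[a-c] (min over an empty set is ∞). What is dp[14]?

 a  0  1  2  3  4  5  6  7  8  9 10 11 12 13 14 15 16 17
dp  0  -  -  1  -  -  2  -  1  1  -  2  2  -  3  3  2  2
(- denotes ∞ / unreachable)

3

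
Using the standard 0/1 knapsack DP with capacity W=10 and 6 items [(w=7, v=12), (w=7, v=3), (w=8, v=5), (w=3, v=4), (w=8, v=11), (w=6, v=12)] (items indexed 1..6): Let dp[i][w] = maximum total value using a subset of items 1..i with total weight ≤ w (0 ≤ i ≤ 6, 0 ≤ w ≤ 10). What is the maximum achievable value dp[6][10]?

i\w   0   1   2   3   4   5   6   7   8   9  10
  0   0   0   0   0   0   0   0   0   0   0   0
  1   0   0   0   0   0   0   0  12  12  12  12
  2   0   0   0   0   0   0   0  12  12  12  12
  3   0   0   0   0   0   0   0  12  12  12  12
  4   0   0   0   4   4   4   4  12  12  12  16
  5   0   0   0   4   4   4   4  12  12  12  16
  6   0   0   0   4   4   4  12  12  12  16  16

16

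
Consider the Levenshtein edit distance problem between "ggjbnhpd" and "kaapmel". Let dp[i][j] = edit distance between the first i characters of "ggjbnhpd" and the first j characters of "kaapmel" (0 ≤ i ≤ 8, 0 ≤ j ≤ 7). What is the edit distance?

8

   ''  k  a  a  p  m  e  l
''  0  1  2  3  4  5  6  7
 g  1  1  2  3  4  5  6  7
 g  2  2  2  3  4  5  6  7
 j  3  3  3  3  4  5  6  7
 b  4  4  4  4  4  5  6  7
 n  5  5  5  5  5  5  6  7
 h  6  6  6  6  6  6  6  7
 p  7  7  7  7  6  7  7  7
 d  8  8  8  8  7  7  8  8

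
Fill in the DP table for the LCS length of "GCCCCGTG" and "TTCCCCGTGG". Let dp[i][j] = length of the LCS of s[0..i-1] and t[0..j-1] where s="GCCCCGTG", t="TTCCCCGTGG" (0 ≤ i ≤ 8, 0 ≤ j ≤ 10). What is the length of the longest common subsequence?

   ''  T  T  C  C  C  C  G  T  G  G
''  0  0  0  0  0  0  0  0  0  0  0
 G  0  0  0  0  0  0  0  1  1  1  1
 C  0  0  0  1  1  1  1  1  1  1  1
 C  0  0  0  1  2  2  2  2  2  2  2
 C  0  0  0  1  2  3  3  3  3  3  3
 C  0  0  0  1  2  3  4  4  4  4  4
 G  0  0  0  1  2  3  4  5  5  5  5
 T  0  1  1  1  2  3  4  5  6  6  6
 G  0  1  1  1  2  3  4  5  6  7  7

7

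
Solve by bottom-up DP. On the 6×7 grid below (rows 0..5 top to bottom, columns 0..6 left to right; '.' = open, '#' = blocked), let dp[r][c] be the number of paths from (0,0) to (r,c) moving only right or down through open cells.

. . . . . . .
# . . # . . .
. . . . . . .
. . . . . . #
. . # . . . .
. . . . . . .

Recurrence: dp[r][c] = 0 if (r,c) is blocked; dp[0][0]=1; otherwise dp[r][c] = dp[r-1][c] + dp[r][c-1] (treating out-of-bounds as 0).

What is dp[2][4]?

r\c   0   1   2   3   4   5   6
  0   1   1   1   1   1   1   1
  1   0   1   2   0   1   2   3
  2   0   1   3   3   4   6   9
  3   0   1   4   7  11  17   0
  4   0   1   0   7  18  35  35
  5   0   1   1   8  26  61  96

4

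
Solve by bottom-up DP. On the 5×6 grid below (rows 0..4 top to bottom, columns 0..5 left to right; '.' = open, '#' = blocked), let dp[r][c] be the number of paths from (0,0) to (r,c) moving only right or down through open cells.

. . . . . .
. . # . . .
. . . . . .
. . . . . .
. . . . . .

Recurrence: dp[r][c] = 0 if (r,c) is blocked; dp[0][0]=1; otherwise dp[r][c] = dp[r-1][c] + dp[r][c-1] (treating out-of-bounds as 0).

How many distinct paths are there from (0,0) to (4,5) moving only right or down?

r\c   0   1   2   3   4   5
  0   1   1   1   1   1   1
  1   1   2   0   1   2   3
  2   1   3   3   4   6   9
  3   1   4   7  11  17  26
  4   1   5  12  23  40  66

66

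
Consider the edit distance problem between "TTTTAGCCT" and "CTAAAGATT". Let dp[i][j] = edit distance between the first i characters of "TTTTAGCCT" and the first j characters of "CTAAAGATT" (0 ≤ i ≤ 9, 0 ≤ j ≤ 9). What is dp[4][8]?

6

   ''  C  T  A  A  A  G  A  T  T
''  0  1  2  3  4  5  6  7  8  9
 T  1  1  1  2  3  4  5  6  7  8
 T  2  2  1  2  3  4  5  6  6  7
 T  3  3  2  2  3  4  5  6  6  6
 T  4  4  3  3  3  4  5  6  6  6
 A  5  5  4  3  3  3  4  5  6  7
 G  6  6  5  4  4  4  3  4  5  6
 C  7  6  6  5  5  5  4  4  5  6
 C  8  7  7  6  6  6  5  5  5  6
 T  9  8  7  7  7  7  6  6  5  5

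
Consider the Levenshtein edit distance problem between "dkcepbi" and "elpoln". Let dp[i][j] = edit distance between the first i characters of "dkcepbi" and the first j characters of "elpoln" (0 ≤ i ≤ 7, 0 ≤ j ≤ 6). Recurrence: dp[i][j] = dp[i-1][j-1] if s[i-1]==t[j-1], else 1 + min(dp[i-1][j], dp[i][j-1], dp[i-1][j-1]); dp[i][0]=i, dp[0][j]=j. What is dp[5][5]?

   ''  e  l  p  o  l  n
''  0  1  2  3  4  5  6
 d  1  1  2  3  4  5  6
 k  2  2  2  3  4  5  6
 c  3  3  3  3  4  5  6
 e  4  3  4  4  4  5  6
 p  5  4  4  4  5  5  6
 b  6  5  5  5  5  6  6
 i  7  6  6  6  6  6  7

5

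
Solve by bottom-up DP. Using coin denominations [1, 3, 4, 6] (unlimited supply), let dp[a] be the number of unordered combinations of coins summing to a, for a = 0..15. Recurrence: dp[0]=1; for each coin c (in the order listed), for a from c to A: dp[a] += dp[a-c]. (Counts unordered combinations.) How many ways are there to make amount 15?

24

after  coin     0     1     2     3     4     5     6     7     8     9    10    11    12    13    14    15
          1     1     1     1     1     1     1     1     1     1     1     1     1     1     1     1     1
          3     1     1     1     2     2     2     3     3     3     4     4     4     5     5     5     6
          4     1     1     1     2     3     3     4     5     6     7     8     9    11    12    13    15
          6     1     1     1     2     3     3     5     6     7     9    11    12    16    18    20    24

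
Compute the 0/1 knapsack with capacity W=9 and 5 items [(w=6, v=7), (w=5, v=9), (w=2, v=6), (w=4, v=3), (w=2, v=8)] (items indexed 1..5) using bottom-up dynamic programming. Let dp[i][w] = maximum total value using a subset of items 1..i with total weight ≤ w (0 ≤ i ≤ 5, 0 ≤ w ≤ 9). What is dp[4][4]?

6

i\w   0   1   2   3   4   5   6   7   8   9
  0   0   0   0   0   0   0   0   0   0   0
  1   0   0   0   0   0   0   7   7   7   7
  2   0   0   0   0   0   9   9   9   9   9
  3   0   0   6   6   6   9   9  15  15  15
  4   0   0   6   6   6   9   9  15  15  15
  5   0   0   8   8  14  14  14  17  17  23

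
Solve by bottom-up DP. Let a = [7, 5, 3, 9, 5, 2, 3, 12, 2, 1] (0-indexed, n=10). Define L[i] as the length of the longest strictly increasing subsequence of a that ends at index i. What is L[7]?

3

   i    0    1    2    3    4    5    6    7    8    9
a[i]    7    5    3    9    5    2    3   12    2    1
L[i]    1    1    1    2    2    1    2    3    1    1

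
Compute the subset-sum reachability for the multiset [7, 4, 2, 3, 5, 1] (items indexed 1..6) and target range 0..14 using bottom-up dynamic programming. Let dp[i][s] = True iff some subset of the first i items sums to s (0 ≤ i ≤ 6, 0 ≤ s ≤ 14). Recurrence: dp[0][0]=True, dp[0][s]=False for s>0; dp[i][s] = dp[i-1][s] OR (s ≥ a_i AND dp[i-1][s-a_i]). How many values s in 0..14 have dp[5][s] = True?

i\s   0   1   2   3   4   5   6   7   8   9  10  11  12  13  14
  0   T   F   F   F   F   F   F   F   F   F   F   F   F   F   F
  1   T   F   F   F   F   F   F   T   F   F   F   F   F   F   F
  2   T   F   F   F   T   F   F   T   F   F   F   T   F   F   F
  3   T   F   T   F   T   F   T   T   F   T   F   T   F   T   F
  4   T   F   T   T   T   T   T   T   F   T   T   T   T   T   T
  5   T   F   T   T   T   T   T   T   T   T   T   T   T   T   T
  6   T   T   T   T   T   T   T   T   T   T   T   T   T   T   T

14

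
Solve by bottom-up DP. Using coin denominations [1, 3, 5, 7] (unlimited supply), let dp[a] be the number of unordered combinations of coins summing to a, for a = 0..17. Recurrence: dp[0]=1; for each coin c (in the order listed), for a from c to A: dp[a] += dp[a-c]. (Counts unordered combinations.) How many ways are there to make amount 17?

24

after  coin     0     1     2     3     4     5     6     7     8     9    10    11    12    13    14    15    16    17
          1     1     1     1     1     1     1     1     1     1     1     1     1     1     1     1     1     1     1
          3     1     1     1     2     2     2     3     3     3     4     4     4     5     5     5     6     6     6
          5     1     1     1     2     2     3     4     4     5     6     7     8     9    10    11    13    14    15
          7     1     1     1     2     2     3     4     5     6     7     9    10    12    14    16    19    21    24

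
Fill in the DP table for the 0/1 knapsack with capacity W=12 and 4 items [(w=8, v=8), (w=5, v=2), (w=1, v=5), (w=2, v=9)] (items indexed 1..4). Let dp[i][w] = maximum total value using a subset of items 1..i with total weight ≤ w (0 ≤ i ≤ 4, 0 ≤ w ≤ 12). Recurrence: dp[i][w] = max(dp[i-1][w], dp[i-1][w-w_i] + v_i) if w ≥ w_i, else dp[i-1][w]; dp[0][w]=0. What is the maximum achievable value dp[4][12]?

22

i\w   0   1   2   3   4   5   6   7   8   9  10  11  12
  0   0   0   0   0   0   0   0   0   0   0   0   0   0
  1   0   0   0   0   0   0   0   0   8   8   8   8   8
  2   0   0   0   0   0   2   2   2   8   8   8   8   8
  3   0   5   5   5   5   5   7   7   8  13  13  13  13
  4   0   5   9  14  14  14  14  14  16  16  17  22  22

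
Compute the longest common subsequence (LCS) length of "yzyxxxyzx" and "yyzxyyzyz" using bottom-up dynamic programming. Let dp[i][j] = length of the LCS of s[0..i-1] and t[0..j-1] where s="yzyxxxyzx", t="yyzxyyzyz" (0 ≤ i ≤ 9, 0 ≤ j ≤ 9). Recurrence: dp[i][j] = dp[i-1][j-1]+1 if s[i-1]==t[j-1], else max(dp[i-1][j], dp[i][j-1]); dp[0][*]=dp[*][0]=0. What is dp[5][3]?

2

   ''  y  y  z  x  y  y  z  y  z
''  0  0  0  0  0  0  0  0  0  0
 y  0  1  1  1  1  1  1  1  1  1
 z  0  1  1  2  2  2  2  2  2  2
 y  0  1  2  2  2  3  3  3  3  3
 x  0  1  2  2  3  3  3  3  3  3
 x  0  1  2  2  3  3  3  3  3  3
 x  0  1  2  2  3  3  3  3  3  3
 y  0  1  2  2  3  4  4  4  4  4
 z  0  1  2  3  3  4  4  5  5  5
 x  0  1  2  3  4  4  4  5  5  5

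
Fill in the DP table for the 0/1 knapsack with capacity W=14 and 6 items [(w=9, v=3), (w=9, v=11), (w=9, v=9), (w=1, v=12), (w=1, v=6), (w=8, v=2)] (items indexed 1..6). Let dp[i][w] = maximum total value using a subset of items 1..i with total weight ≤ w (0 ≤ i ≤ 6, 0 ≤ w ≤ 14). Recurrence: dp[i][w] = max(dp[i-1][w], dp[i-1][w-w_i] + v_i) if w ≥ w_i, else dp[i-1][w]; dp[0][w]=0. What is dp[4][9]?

i\w   0   1   2   3   4   5   6   7   8   9  10  11  12  13  14
  0   0   0   0   0   0   0   0   0   0   0   0   0   0   0   0
  1   0   0   0   0   0   0   0   0   0   3   3   3   3   3   3
  2   0   0   0   0   0   0   0   0   0  11  11  11  11  11  11
  3   0   0   0   0   0   0   0   0   0  11  11  11  11  11  11
  4   0  12  12  12  12  12  12  12  12  12  23  23  23  23  23
  5   0  12  18  18  18  18  18  18  18  18  23  29  29  29  29
  6   0  12  18  18  18  18  18  18  18  18  23  29  29  29  29

12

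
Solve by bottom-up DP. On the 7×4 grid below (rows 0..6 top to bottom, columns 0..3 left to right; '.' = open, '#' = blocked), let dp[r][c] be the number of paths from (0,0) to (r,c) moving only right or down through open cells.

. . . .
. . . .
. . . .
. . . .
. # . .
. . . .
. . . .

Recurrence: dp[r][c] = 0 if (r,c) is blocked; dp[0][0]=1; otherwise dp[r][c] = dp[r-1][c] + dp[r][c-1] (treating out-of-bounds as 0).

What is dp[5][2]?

r\c   0   1   2   3
  0   1   1   1   1
  1   1   2   3   4
  2   1   3   6  10
  3   1   4  10  20
  4   1   0  10  30
  5   1   1  11  41
  6   1   2  13  54

11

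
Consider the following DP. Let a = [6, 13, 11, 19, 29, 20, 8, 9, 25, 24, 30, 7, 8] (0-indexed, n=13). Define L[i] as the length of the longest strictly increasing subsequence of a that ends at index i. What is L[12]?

   i    0    1    2    3    4    5    6    7    8    9   10   11   12
a[i]    6   13   11   19   29   20    8    9   25   24   30    7    8
L[i]    1    2    2    3    4    4    2    3    5    5    6    2    3

3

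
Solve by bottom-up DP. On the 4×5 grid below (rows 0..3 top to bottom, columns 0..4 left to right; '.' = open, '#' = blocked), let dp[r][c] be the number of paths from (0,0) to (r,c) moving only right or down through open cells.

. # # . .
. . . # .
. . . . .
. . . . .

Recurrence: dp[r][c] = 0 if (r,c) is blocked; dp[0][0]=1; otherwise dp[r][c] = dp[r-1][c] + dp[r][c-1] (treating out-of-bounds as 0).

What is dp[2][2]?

3

r\c   0   1   2   3   4
  0   1   0   0   0   0
  1   1   1   1   0   0
  2   1   2   3   3   3
  3   1   3   6   9  12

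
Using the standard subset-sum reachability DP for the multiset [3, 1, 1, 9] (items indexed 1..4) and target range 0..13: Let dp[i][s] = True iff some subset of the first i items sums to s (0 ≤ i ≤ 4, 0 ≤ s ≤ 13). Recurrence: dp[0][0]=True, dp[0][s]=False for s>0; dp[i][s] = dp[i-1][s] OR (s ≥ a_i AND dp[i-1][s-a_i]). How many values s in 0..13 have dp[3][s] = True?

i\s   0   1   2   3   4   5   6   7   8   9  10  11  12  13
  0   T   F   F   F   F   F   F   F   F   F   F   F   F   F
  1   T   F   F   T   F   F   F   F   F   F   F   F   F   F
  2   T   T   F   T   T   F   F   F   F   F   F   F   F   F
  3   T   T   T   T   T   T   F   F   F   F   F   F   F   F
  4   T   T   T   T   T   T   F   F   F   T   T   T   T   T

6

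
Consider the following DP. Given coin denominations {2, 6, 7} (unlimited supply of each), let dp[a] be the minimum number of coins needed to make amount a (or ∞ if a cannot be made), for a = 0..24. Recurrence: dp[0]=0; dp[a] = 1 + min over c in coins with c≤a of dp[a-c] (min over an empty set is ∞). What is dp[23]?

4

 a  0  1  2  3  4  5  6  7  8  9 10 11 12 13 14 15 16 17 18 19 20 21 22 23 24
dp  0  -  1  -  2  -  1  1  2  2  3  3  2  2  2  3  3  4  3  3  3  3  4  4  4
(- denotes ∞ / unreachable)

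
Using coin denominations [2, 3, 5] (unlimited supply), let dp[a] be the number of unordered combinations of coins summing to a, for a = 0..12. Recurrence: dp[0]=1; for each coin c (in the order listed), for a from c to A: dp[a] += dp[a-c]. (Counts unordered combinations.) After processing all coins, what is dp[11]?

4

after  coin     0     1     2     3     4     5     6     7     8     9    10    11    12
          2     1     0     1     0     1     0     1     0     1     0     1     0     1
          3     1     0     1     1     1     1     2     1     2     2     2     2     3
          5     1     0     1     1     1     2     2     2     3     3     4     4     5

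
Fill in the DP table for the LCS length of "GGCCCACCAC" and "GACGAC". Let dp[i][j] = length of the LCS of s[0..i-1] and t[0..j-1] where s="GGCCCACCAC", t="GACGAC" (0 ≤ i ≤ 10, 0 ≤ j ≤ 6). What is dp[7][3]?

   ''  G  A  C  G  A  C
''  0  0  0  0  0  0  0
 G  0  1  1  1  1  1  1
 G  0  1  1  1  2  2  2
 C  0  1  1  2  2  2  3
 C  0  1  1  2  2  2  3
 C  0  1  1  2  2  2  3
 A  0  1  2  2  2  3  3
 C  0  1  2  3  3  3  4
 C  0  1  2  3  3  3  4
 A  0  1  2  3  3  4  4
 C  0  1  2  3  3  4  5

3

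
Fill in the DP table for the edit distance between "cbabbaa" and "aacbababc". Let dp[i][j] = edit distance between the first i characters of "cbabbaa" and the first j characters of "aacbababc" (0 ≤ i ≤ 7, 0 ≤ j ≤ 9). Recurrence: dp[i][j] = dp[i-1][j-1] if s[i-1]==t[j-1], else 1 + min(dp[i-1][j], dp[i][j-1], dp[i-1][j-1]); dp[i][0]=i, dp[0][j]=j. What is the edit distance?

5

   ''  a  a  c  b  a  b  a  b  c
''  0  1  2  3  4  5  6  7  8  9
 c  1  1  2  2  3  4  5  6  7  8
 b  2  2  2  3  2  3  4  5  6  7
 a  3  2  2  3  3  2  3  4  5  6
 b  4  3  3  3  3  3  2  3  4  5
 b  5  4  4  4  3  4  3  3  3  4
 a  6  5  4  5  4  3  4  3  4  4
 a  7  6  5  5  5  4  4  4  4  5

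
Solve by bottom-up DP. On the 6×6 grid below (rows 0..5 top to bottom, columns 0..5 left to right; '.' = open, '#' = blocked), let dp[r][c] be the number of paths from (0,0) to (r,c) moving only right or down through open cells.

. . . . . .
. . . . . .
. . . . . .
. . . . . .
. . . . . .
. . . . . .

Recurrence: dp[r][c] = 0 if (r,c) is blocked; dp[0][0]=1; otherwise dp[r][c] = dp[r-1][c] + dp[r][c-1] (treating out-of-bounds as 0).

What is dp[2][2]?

r\c   0   1   2   3   4   5
  0   1   1   1   1   1   1
  1   1   2   3   4   5   6
  2   1   3   6  10  15  21
  3   1   4  10  20  35  56
  4   1   5  15  35  70 126
  5   1   6  21  56 126 252

6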